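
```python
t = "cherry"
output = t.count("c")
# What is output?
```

Trace:
`t = "cherry"` → t = 'cherry'
`output = t.count("c")` → output = 1
So output = 1

Answer: 1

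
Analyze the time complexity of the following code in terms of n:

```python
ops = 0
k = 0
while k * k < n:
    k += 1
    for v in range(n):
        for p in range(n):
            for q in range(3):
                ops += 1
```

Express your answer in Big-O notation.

Each loop level contributes: √n × n × n × 1. Multiplying the contributions gives O(n^2√n).

Answer: O(n^2√n)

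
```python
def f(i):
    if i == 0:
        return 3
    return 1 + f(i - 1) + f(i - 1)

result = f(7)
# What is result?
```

f(i) = 1 + 2·f(i-1), f(0)=3. Closed form: (3+1)·2^7 - 1 = 511.

Answer: 511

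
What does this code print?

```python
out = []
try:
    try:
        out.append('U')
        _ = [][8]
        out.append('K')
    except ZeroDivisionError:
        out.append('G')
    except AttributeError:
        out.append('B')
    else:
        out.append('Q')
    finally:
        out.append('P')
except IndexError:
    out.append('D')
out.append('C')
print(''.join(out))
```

Execution trace: 'U' (inner try body) → 'P' (inner finally) → 'D' (outer except IndexError) → 'C' (after the try/except). Output: UPDC

Answer: UPDC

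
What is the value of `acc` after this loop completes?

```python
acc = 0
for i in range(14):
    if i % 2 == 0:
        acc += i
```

Sum of even numbers 0 to 13
`acc` takes the values: 0 → 2 → 6 → 12 → 20 → 30 → 42

Answer: 42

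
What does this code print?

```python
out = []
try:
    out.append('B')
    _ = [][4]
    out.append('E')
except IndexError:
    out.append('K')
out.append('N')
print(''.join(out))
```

Execution trace: 'B' (try body) → 'K' (except IndexError) → 'N' (after the try/except). Output: BKN

Answer: BKN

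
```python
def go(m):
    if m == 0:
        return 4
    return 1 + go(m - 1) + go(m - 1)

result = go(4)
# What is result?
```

go(m) = 1 + 2·go(m-1), go(0)=4. Closed form: (4+1)·2^4 - 1 = 79.

Answer: 79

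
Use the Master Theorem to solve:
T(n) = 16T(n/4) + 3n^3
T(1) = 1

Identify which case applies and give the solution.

a=16, b=4, f(n)=3n^3. log_4(16) = 2. Since c=3 > 2 and the regularity condition holds (16(n/4)^3 = (16/4^3)n^3 with 16/4^3 < 1), Case 3 applies: T(n) = Θ(f(n)) = O(n^3).

Answer: O(n^3) - Case 3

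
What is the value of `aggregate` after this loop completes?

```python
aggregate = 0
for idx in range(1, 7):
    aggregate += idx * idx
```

Sum of squares 1² to 6² = 91
`aggregate` takes the values: 0 → 1 → 5 → 14 → 30 → 55 → 91

Answer: 91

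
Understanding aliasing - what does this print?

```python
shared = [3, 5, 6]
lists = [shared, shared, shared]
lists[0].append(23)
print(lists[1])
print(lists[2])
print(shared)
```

Key concept: list of same reference.
Step by step:
`shared = [3, 5, 6]` → shared = [3, 5, 6]
`lists = [shared, shared, shared]` → lists = [[3, 5, 6], [3, 5, 6], [3, 5, 6]]
`lists[0].append(23)` → shared = [3, 5, 6, 23]; lists = [[3, 5, 6, 23], [3, 5, 6, 23], [3, 5, 6, 23]]
`print(lists[1])` → prints [3, 5, 6, 23]
`print(lists[2])` → prints [3, 5, 6, 23]
`print(shared)` → prints [3, 5, 6, 23]

Answer:
[3, 5, 6, 23]
[3, 5, 6, 23]
[3, 5, 6, 23]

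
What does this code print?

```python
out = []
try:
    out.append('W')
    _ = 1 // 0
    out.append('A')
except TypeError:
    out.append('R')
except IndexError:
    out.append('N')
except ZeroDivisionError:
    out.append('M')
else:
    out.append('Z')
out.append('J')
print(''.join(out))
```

Execution trace: 'W' (try body) → 'M' (except ZeroDivisionError) → 'J' (after the try/except). Output: WMJ

Answer: WMJ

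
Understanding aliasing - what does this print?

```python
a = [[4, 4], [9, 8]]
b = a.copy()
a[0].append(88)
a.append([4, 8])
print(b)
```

Key concept: shallow copy with nested lists.
Step by step:
`a = [[4, 4], [9, 8]]` → a = [[4, 4], [9, 8]]
`b = a.copy()` → b = [[4, 4], [9, 8]]
`a[0].append(88)` → a = [[4, 4, 88], [9, 8]]; b = [[4, 4, 88], [9, 8]]
`a.append([4, 8])` → a = [[4, 4, 88], [9, 8], [4, 8]]
`print(b)` → prints [[4, 4, 88], [9, 8]]

Answer: [[4, 4, 88], [9, 8]]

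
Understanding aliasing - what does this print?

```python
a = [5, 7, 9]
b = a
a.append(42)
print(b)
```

Key concept: basic list aliasing.
Step by step:
`a = [5, 7, 9]` → a = [5, 7, 9]
`b = a` → b = [5, 7, 9] (same object as a)
`a.append(42)` → a = [5, 7, 9, 42] (same object as b); b = [5, 7, 9, 42] (same object as a)
`print(b)` → prints [5, 7, 9, 42]

Answer: [5, 7, 9, 42]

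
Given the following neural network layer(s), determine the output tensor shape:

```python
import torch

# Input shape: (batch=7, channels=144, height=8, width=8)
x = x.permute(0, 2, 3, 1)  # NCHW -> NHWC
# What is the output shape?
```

Input: (7, 144, 8, 8) -> Output: (7, 8, 8, 144)

Answer: (7, 8, 8, 144)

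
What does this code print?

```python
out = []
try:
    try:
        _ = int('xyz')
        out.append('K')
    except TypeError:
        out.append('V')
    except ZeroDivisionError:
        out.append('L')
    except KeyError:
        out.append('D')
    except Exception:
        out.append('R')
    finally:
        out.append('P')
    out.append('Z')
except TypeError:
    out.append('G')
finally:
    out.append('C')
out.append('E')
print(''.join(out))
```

Execution trace: 'R' (inner except Exception) → 'P' (inner finally) → 'Z' (try body, no exception) → 'C' (finally) → 'E' (after the try/except). Output: RPZCE

Answer: RPZCE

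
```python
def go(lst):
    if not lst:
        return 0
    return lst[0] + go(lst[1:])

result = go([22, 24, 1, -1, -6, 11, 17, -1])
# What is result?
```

22 + 24 + 1 + (-1) + (-6) + 11 + 17 + (-1) + 0 = 67

Answer: 67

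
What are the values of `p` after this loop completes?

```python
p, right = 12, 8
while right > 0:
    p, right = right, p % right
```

GCD of 12 and 8
`p` takes the values: 12 → 8 → 4

Answer: 4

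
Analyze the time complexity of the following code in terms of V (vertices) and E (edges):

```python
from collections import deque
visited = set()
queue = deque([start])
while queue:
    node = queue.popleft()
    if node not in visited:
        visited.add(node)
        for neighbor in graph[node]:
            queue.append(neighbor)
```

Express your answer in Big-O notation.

This is Breadth-first search on a graph. Time complexity: O(V + E).

Answer: O(V + E)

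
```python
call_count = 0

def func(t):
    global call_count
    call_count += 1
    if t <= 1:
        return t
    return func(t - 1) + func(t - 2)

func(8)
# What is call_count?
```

Calls(t) = 1 + Calls(t-1) + Calls(t-2); Calls(0)=Calls(1)=1. For t=8 this gives 67.

Answer: 67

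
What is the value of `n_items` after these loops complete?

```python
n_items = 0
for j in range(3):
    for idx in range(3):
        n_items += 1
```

3 * 3 = 9
`n_items` takes the values: 0 → 1 → 2 → 3 → 4 → 5 → 6 → 7 → 8 → 9

Answer: 9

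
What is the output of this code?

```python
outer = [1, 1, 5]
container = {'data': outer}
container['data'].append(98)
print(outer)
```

Key concept: dict holds reference to list.
Step by step:
`outer = [1, 1, 5]` → outer = [1, 1, 5]
`container = {'data': outer}` → container = {'data': [1, 1, 5]}
`container['data'].append(98)` → outer = [1, 1, 5, 98]; container = {'data': [1, 1, 5, 98]}
`print(outer)` → prints [1, 1, 5, 98]

Answer: [1, 1, 5, 98]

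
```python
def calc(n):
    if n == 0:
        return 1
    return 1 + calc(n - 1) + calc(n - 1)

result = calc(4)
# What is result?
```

calc(n) = 1 + 2·calc(n-1), calc(0)=1. Closed form: (1+1)·2^4 - 1 = 31.

Answer: 31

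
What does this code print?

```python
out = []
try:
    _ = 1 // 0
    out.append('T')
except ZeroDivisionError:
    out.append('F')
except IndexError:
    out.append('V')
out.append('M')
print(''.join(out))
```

Execution trace: 'F' (except ZeroDivisionError) → 'M' (after the try/except). Output: FM

Answer: FM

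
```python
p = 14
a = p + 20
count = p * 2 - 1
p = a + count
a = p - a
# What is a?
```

Trace:
`p = 14` → p = 14
`a = p + 20` → a = 34
`count = p * 2 - 1` → count = 27
`p = a + count` → p = 61
`a = p - a` → a = 27
So a = 27

Answer: 27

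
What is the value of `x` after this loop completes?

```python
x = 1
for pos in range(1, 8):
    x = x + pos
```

Start at 1, add 1 through 7
`x` takes the values: 1 → 2 → 4 → 7 → 11 → 16 → 22 → 29

Answer: 29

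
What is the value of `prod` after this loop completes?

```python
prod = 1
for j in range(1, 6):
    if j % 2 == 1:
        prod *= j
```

Product of odd numbers 1 to 5
`prod` takes the values: 1 → 3 → 15

Answer: 15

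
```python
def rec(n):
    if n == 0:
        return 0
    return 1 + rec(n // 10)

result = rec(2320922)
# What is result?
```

Count of digits of 2320922: 7

Answer: 7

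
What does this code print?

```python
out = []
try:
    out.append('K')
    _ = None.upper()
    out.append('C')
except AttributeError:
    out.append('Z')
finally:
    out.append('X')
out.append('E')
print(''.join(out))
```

Execution trace: 'K' (try body) → 'Z' (except AttributeError) → 'X' (finally) → 'E' (after the try/except). Output: KZXE

Answer: KZXE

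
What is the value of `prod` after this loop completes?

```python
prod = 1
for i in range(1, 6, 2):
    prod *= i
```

Product of 1, 3, 5, ... up to 5
`prod` takes the values: 1 → 3 → 15

Answer: 15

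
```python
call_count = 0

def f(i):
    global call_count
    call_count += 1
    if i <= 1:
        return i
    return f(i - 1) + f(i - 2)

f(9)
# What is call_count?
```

Calls(i) = 1 + Calls(i-1) + Calls(i-2); Calls(0)=Calls(1)=1. For i=9 this gives 109.

Answer: 109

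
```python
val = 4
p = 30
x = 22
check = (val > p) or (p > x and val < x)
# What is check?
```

Trace:
`val = 4` → val = 4
`p = 30` → p = 30
`x = 22` → x = 22
`check = (val > p) or (p > x and val < x)` → check = True
So check = True

Answer: True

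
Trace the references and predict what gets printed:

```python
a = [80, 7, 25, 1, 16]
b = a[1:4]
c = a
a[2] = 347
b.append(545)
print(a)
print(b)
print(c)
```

Key concept: slice vs alias.
Step by step:
`a = [80, 7, 25, 1, 16]` → a = [80, 7, 25, 1, 16]
`b = a[1:4]` → b = [7, 25, 1]
`c = a` → c = [80, 7, 25, 1, 16] (same object as a)
`a[2] = 347` → a = [80, 7, 347, 1, 16] (same object as c); c = [80, 7, 347, 1, 16] (same object as a)
`b.append(545)` → b = [7, 25, 1, 545]
`print(a)` → prints [80, 7, 347, 1, 16]
`print(b)` → prints [7, 25, 1, 545]
`print(c)` → prints [80, 7, 347, 1, 16]

Answer:
[80, 7, 347, 1, 16]
[7, 25, 1, 545]
[80, 7, 347, 1, 16]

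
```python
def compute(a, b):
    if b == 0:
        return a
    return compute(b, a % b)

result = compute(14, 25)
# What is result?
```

compute(14, 25) -> compute(25, 14) -> compute(14, 11) -> compute(11, 3) -> compute(3, 2) -> compute(2, 1) -> compute(1, 0) -> 1

Answer: 1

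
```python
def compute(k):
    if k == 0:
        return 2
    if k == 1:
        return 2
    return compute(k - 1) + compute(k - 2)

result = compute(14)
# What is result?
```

Build up from base cases: compute(0)=2, compute(1)=2, compute(2)=4, compute(3)=6, compute(4)=10, compute(5)=16, compute(6)=26, ..., compute(14)=1220

Answer: 1220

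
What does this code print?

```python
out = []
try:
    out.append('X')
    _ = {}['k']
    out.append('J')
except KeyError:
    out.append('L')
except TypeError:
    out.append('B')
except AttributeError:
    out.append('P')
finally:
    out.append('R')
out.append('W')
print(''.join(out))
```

Execution trace: 'X' (try body) → 'L' (except KeyError) → 'R' (finally) → 'W' (after the try/except). Output: XLRW

Answer: XLRW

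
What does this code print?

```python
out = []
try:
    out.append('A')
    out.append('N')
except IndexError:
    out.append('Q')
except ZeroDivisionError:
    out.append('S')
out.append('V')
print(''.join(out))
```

Execution trace: 'A' (try body) → 'N' (try body, no exception) → 'V' (after the try/except). Output: ANV

Answer: ANV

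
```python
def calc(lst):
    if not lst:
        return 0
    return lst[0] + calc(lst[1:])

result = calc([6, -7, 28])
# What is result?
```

6 + (-7) + 28 + 0 = 27

Answer: 27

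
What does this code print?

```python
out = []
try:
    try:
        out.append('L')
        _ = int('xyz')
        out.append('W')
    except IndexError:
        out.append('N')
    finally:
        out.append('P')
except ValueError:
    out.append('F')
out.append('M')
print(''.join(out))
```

Execution trace: 'L' (try body) → 'P' (finally) → 'F' (outer except ValueError) → 'M' (after the try/except). Output: LPFM

Answer: LPFM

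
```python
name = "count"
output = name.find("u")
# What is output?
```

Trace:
`name = "count"` → name = 'count'
`output = name.find("u")` → output = 2
So output = 2

Answer: 2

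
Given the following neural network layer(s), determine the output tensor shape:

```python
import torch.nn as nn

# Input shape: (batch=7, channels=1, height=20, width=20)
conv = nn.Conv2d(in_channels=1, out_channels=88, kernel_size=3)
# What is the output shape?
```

Input: (7, 1, 20, 20) -> Output: (7, 88, 18, 18)

Answer: (7, 88, 18, 18)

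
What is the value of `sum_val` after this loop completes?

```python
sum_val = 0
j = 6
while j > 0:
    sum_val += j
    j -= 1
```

Sum 6 down to 1
`sum_val` takes the values: 0 → 6 → 11 → 15 → 18 → 20 → 21

Answer: 21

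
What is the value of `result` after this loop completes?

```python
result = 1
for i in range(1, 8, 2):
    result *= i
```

Product of 1, 3, 5, ... up to 7
`result` takes the values: 1 → 3 → 15 → 105

Answer: 105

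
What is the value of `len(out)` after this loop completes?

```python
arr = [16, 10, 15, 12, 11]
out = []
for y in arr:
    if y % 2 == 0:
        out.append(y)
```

Count even numbers in [16, 10, 15, 12, 11]
`out` takes the values: [] → [16] → [16, 10] → [16, 10, 12]
So `len(out)` = 3

Answer: 3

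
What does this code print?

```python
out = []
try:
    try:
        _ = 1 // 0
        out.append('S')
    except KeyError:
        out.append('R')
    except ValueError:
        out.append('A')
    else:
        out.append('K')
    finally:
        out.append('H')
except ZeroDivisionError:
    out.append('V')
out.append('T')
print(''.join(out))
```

Execution trace: 'H' (finally) → 'V' (outer except ZeroDivisionError) → 'T' (after the try/except). Output: HVT

Answer: HVT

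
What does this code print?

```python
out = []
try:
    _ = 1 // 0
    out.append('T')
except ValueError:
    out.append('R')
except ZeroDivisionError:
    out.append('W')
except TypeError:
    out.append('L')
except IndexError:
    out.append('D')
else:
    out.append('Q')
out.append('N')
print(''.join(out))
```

Execution trace: 'W' (except ZeroDivisionError) → 'N' (after the try/except). Output: WN

Answer: WN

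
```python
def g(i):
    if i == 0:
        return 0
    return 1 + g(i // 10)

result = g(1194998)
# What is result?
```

Count of digits of 1194998: 7

Answer: 7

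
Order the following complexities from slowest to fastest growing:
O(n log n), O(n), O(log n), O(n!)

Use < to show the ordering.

Ordered by growth rate: O(log n) < O(n) < O(n log n) < O(n!)

Answer: O(log n) < O(n) < O(n log n) < O(n!)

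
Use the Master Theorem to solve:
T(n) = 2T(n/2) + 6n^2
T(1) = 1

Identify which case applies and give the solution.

a=2, b=2, f(n)=6n^2. log_2(2) = 1. Since c=2 > 1 and the regularity condition holds (2(n/2)^2 = (2/2^2)n^2 with 2/2^2 < 1), Case 3 applies: T(n) = Θ(f(n)) = O(n^2).

Answer: O(n^2) - Case 3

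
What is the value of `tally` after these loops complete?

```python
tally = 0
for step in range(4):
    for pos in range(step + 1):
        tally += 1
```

Triangle: 1 + 2 + ... + 4
`tally` takes the values: 0 → 1 → 2 → 3 → 4 → 5 → 6 → 7 → 8 → 9 → 10

Answer: 10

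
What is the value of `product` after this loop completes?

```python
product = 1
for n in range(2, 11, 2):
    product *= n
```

Product of even numbers 2 to 10
`product` takes the values: 1 → 2 → 8 → 48 → 384 → 3840

Answer: 3840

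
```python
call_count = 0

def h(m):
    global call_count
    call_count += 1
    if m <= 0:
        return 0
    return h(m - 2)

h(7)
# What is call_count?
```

Linear recursion stepping by 2: 5 calls from m=7 down to ≤0.

Answer: 5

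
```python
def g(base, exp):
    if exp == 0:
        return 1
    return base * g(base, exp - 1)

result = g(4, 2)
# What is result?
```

g(4, 2) = 4 * 4 = 16

Answer: 16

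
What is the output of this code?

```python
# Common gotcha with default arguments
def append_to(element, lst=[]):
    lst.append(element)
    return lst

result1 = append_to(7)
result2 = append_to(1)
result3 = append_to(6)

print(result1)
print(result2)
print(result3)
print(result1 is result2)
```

Key concept: mutable default argument gotcha.
Step by step:
`result1 = append_to(7)` → result1 = [7]
`result2 = append_to(1)` → result1 = [7, 1] (same object as result2); result2 = [7, 1] (same object as result1)
`result3 = append_to(6)` → result1 = [7, 1, 6] (same object as result2, result3); result2 = [7, 1, 6] (same object as result1, result3); result3 = [7, 1, 6] (same object as result1, result2)
`print(result1)` → prints [7, 1, 6]
`print(result2)` → prints [7, 1, 6]
`print(result3)` → prints [7, 1, 6]
`print(result1 is result2)` → prints True

Answer:
[7, 1, 6]
[7, 1, 6]
[7, 1, 6]
True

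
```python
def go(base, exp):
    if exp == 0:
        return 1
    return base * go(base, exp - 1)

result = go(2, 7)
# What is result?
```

go(2, 7) = 2 * 2 * 2 * 2 * 2 * 2 * 2 = 128

Answer: 128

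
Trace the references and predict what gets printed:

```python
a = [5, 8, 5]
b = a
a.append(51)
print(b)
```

Key concept: basic list aliasing.
Step by step:
`a = [5, 8, 5]` → a = [5, 8, 5]
`b = a` → b = [5, 8, 5] (same object as a)
`a.append(51)` → a = [5, 8, 5, 51] (same object as b); b = [5, 8, 5, 51] (same object as a)
`print(b)` → prints [5, 8, 5, 51]

Answer: [5, 8, 5, 51]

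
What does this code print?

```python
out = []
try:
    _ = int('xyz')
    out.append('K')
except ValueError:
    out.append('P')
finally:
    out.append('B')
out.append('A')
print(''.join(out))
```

Execution trace: 'P' (except ValueError) → 'B' (finally) → 'A' (after the try/except). Output: PBA

Answer: PBA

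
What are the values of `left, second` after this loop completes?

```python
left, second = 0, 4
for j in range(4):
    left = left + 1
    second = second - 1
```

left goes 0→4, second goes 4→0
`left, second` takes the values: (0, 4) → (1, 4) → (1, 3) → (2, 3) → (2, 2) → (3, 2) → (3, 1) → (4, 1) → (4, 0)

Answer: 4, 0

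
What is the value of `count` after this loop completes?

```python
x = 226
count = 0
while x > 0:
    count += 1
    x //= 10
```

Count digits by repeated division by 10
`count` takes the values: 0 → 1 → 2 → 3

Answer: 3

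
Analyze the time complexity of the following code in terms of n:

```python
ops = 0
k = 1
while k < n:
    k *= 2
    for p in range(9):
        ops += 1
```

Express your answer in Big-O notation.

Each loop level contributes: log n × 1. Multiplying the contributions gives O(log n).

Answer: O(log n)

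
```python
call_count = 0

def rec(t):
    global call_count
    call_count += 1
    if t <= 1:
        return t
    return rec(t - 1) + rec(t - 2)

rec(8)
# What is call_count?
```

Calls(t) = 1 + Calls(t-1) + Calls(t-2); Calls(0)=Calls(1)=1. For t=8 this gives 67.

Answer: 67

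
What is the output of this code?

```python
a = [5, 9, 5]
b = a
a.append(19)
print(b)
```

Key concept: basic list aliasing.
Step by step:
`a = [5, 9, 5]` → a = [5, 9, 5]
`b = a` → b = [5, 9, 5] (same object as a)
`a.append(19)` → a = [5, 9, 5, 19] (same object as b); b = [5, 9, 5, 19] (same object as a)
`print(b)` → prints [5, 9, 5, 19]

Answer: [5, 9, 5, 19]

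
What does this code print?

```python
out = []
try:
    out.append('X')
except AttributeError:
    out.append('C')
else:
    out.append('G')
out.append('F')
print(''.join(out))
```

Execution trace: 'X' (try body, no exception) → 'G' (else) → 'F' (after the try/except). Output: XGF

Answer: XGF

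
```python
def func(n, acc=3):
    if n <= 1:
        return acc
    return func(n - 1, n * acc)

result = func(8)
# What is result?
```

Accumulator trace (n, acc): (8, 3) -> (7, 24) -> (6, 168) -> (5, 1008) -> (4, 5040) -> (3, 20160) -> (2, 60480) -> (1, 120960) -> return 120960

Answer: 120960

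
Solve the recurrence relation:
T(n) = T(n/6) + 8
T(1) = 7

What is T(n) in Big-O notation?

Each step divides n by 6 and adds 8. After log_6(n) steps we reach T(1)=7. So T(n) = 8·log_6(n) + 7 = O(log n).

Answer: O(log n)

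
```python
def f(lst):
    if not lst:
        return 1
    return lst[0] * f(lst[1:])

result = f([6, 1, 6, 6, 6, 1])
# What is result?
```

Product over [6, 1, 6, 6, 6, 1] = 6 * 1 * 6 * 6 * 6 * 1 = 1296

Answer: 1296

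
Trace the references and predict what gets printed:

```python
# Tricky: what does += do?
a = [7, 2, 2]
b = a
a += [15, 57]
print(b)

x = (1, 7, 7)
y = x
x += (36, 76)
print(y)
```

Key concept: += behavior differs for mutable vs immutable.
Step by step:
`a = [7, 2, 2]` → a = [7, 2, 2]
`b = a` → b = [7, 2, 2] (same object as a)
`a += [15, 57]` → a = [7, 2, 2, 15, 57] (same object as b); b = [7, 2, 2, 15, 57] (same object as a)
`print(b)` → prints [7, 2, 2, 15, 57]
`x = (1, 7, 7)` → x = (1, 7, 7)
`y = x` → y = (1, 7, 7)
`x += (36, 76)` → x = (1, 7, 7, 36, 76)
`print(y)` → prints (1, 7, 7)

Answer:
[7, 2, 2, 15, 57]
(1, 7, 7)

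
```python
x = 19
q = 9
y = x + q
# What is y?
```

Trace:
`x = 19` → x = 19
`q = 9` → q = 9
`y = x + q` → y = 28
So y = 28

Answer: 28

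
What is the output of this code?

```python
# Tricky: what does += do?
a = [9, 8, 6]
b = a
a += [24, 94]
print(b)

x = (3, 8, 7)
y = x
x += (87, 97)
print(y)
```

Key concept: += behavior differs for mutable vs immutable.
Step by step:
`a = [9, 8, 6]` → a = [9, 8, 6]
`b = a` → b = [9, 8, 6] (same object as a)
`a += [24, 94]` → a = [9, 8, 6, 24, 94] (same object as b); b = [9, 8, 6, 24, 94] (same object as a)
`print(b)` → prints [9, 8, 6, 24, 94]
`x = (3, 8, 7)` → x = (3, 8, 7)
`y = x` → y = (3, 8, 7)
`x += (87, 97)` → x = (3, 8, 7, 87, 97)
`print(y)` → prints (3, 8, 7)

Answer:
[9, 8, 6, 24, 94]
(3, 8, 7)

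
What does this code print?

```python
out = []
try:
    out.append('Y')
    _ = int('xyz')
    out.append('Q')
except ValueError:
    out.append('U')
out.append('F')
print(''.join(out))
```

Execution trace: 'Y' (try body) → 'U' (except ValueError) → 'F' (after the try/except). Output: YUF

Answer: YUF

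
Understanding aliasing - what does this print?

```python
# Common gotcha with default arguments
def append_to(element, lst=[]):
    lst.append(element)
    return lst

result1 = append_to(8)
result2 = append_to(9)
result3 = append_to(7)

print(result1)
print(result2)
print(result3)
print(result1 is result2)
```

Key concept: mutable default argument gotcha.
Step by step:
`result1 = append_to(8)` → result1 = [8]
`result2 = append_to(9)` → result1 = [8, 9] (same object as result2); result2 = [8, 9] (same object as result1)
`result3 = append_to(7)` → result1 = [8, 9, 7] (same object as result2, result3); result2 = [8, 9, 7] (same object as result1, result3); result3 = [8, 9, 7] (same object as result1, result2)
`print(result1)` → prints [8, 9, 7]
`print(result2)` → prints [8, 9, 7]
`print(result3)` → prints [8, 9, 7]
`print(result1 is result2)` → prints True

Answer:
[8, 9, 7]
[8, 9, 7]
[8, 9, 7]
True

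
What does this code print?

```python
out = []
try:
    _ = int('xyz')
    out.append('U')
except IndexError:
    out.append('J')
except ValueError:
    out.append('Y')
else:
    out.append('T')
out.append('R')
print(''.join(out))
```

Execution trace: 'Y' (except ValueError) → 'R' (after the try/except). Output: YR

Answer: YR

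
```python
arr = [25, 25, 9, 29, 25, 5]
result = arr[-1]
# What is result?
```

Trace:
`arr = [25, 25, 9, 29, 25, 5]` → arr = [25, 25, 9, 29, 25, 5]
`result = arr[-1]` → result = 5
So result = 5

Answer: 5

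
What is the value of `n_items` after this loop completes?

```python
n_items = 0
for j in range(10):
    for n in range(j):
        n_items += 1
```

Triangle number: 0+1+2+...+9
`n_items` takes the values: 0 → 1 → 2 → 3 → 4 → 5 → 6 → 7 → 8 → 9 → 10 → 11 → 12 → 13 → 14 → 15 → 16 → 17 → 18 → 19 → 20 → 21 → 22 → 23 → 24 → 25 → 26 → 27 → 28 → 29 → … → 41 → 42 → 43 → 44 → 45

Answer: 45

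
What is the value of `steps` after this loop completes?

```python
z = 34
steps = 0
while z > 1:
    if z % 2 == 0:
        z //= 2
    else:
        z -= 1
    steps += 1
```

Steps to reduce 34 to 1
`steps` takes the values: 0 → 1 → 2 → 3 → 4 → 5 → 6

Answer: 6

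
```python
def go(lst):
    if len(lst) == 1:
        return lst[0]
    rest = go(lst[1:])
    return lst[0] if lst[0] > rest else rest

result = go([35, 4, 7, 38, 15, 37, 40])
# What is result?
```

Recursive max over [35, 4, 7, 38, 15, 37, 40] = 40

Answer: 40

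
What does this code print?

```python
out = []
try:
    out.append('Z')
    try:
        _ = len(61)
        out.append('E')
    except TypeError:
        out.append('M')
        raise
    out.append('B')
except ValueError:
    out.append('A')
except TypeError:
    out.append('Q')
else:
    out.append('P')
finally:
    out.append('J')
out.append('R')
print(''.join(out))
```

Execution trace: 'Z' (try body) → 'M' (inner except TypeError) → 'Q' (except TypeError) → 'J' (finally) → 'R' (after the try/except). Output: ZMQJR

Answer: ZMQJR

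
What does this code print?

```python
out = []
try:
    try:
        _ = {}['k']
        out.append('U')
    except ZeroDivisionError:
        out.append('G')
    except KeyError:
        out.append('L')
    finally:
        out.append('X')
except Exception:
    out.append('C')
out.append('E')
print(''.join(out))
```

Execution trace: 'L' (inner except KeyError) → 'X' (inner finally) → 'E' (after the try/except). Output: LXE

Answer: LXE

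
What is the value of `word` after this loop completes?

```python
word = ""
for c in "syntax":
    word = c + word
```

Reverse 'syntax'
`word` takes the values: "" → "s" → "ys" → "nys" → "tnys" → "atnys" → "xatnys"

Answer: "xatnys"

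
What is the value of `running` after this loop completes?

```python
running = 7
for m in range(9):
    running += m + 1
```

Start at 7, add 1 to 9 = 52
`running` takes the values: 7 → 8 → 10 → 13 → 17 → 22 → 28 → 35 → 43 → 52

Answer: 52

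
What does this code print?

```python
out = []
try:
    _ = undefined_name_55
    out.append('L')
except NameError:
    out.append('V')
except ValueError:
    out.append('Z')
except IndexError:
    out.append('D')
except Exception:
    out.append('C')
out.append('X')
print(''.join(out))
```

Execution trace: 'V' (except NameError) → 'X' (after the try/except). Output: VX

Answer: VX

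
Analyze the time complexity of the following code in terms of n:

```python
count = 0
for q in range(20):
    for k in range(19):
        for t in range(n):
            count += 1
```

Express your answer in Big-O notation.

Each loop level contributes: 1 × 1 × n. Multiplying the contributions gives O(n).

Answer: O(n)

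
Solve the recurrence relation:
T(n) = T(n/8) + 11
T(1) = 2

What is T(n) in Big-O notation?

Each step divides n by 8 and adds 11. After log_8(n) steps we reach T(1)=2. So T(n) = 11·log_8(n) + 2 = O(log n).

Answer: O(log n)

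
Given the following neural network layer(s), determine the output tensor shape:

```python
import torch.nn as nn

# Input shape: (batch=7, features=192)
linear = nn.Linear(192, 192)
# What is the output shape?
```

Input: (7, 192) -> Output: (7, 192)

Answer: (7, 192)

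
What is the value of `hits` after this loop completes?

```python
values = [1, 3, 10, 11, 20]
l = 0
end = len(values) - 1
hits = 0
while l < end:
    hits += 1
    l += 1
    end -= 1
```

Iterations until pointers meet (list length 5)
`hits` takes the values: 0 → 1 → 2

Answer: 2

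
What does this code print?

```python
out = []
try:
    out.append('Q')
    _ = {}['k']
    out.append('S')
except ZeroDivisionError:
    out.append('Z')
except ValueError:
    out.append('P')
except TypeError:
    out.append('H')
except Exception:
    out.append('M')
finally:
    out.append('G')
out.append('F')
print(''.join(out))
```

Execution trace: 'Q' (try body) → 'M' (except Exception) → 'G' (finally) → 'F' (after the try/except). Output: QMGF

Answer: QMGF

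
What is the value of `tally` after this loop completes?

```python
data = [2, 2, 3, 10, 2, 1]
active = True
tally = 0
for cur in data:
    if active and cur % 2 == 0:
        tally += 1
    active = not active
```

Count even values at even positions
`tally` takes the values: 0 → 1 → 2

Answer: 2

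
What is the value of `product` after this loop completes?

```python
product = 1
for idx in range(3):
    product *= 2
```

2^3 = 8
`product` takes the values: 1 → 2 → 4 → 8

Answer: 8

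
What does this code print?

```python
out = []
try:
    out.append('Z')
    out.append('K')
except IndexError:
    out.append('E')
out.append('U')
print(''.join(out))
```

Execution trace: 'Z' (try body) → 'K' (try body, no exception) → 'U' (after the try/except). Output: ZKU

Answer: ZKU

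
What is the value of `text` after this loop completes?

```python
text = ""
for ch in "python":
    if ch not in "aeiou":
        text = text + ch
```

Remove vowels from 'python'
`text` takes the values: "" → "p" → "py" → "pyt" → "pyth" → "pythn"

Answer: "pythn"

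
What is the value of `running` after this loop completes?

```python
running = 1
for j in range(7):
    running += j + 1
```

Start at 1, add 1 to 7 = 29
`running` takes the values: 1 → 2 → 4 → 7 → 11 → 16 → 22 → 29

Answer: 29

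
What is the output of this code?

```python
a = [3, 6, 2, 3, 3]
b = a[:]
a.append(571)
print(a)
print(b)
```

Key concept: slice [:] creates copy.
Step by step:
`a = [3, 6, 2, 3, 3]` → a = [3, 6, 2, 3, 3]
`b = a[:]` → b = [3, 6, 2, 3, 3]
`a.append(571)` → a = [3, 6, 2, 3, 3, 571]
`print(a)` → prints [3, 6, 2, 3, 3, 571]
`print(b)` → prints [3, 6, 2, 3, 3]

Answer:
[3, 6, 2, 3, 3, 571]
[3, 6, 2, 3, 3]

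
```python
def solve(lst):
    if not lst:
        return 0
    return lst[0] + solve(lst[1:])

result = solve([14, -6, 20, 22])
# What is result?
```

14 + (-6) + 20 + 22 + 0 = 50

Answer: 50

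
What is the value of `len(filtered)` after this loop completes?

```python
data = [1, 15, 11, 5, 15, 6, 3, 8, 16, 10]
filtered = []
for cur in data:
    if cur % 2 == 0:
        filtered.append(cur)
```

Count even numbers in [1, 15, 11, 5, 15, 6, 3, 8, 16, 10]
`filtered` takes the values: [] → [6] → [6, 8] → [6, 8, 16] → [6, 8, 16, 10]
So `len(filtered)` = 4

Answer: 4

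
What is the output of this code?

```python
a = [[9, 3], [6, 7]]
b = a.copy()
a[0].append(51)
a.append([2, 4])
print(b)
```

Key concept: shallow copy with nested lists.
Step by step:
`a = [[9, 3], [6, 7]]` → a = [[9, 3], [6, 7]]
`b = a.copy()` → b = [[9, 3], [6, 7]]
`a[0].append(51)` → a = [[9, 3, 51], [6, 7]]; b = [[9, 3, 51], [6, 7]]
`a.append([2, 4])` → a = [[9, 3, 51], [6, 7], [2, 4]]
`print(b)` → prints [[9, 3, 51], [6, 7]]

Answer: [[9, 3, 51], [6, 7]]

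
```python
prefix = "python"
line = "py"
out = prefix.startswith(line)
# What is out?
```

Trace:
`prefix = "python"` → prefix = 'python'
`line = "py"` → line = 'py'
`out = prefix.startswith(line)` → out = True
So out = True

Answer: True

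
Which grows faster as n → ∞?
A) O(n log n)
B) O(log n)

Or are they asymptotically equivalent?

O(n log n) vs O(log n): Higher order terms dominate.

Answer: A) O(n log n) grows faster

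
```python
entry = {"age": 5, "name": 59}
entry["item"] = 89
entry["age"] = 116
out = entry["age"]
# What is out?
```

Trace:
`entry = {"age": 5, "name": 59}` → entry = {'age': 5, 'name': 59}
`entry["item"] = 89` → entry = {'age': 5, 'name': 59, 'item': 89}
`entry["age"] = 116` → entry = {'age': 116, 'name': 59, 'item': 89}
`out = entry["age"]` → out = 116
So out = 116

Answer: 116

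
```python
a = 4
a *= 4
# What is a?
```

Trace:
`a = 4` → a = 4
`a *= 4` → a = 16
So a = 16

Answer: 16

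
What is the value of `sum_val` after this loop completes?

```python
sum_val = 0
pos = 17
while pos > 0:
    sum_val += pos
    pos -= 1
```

Sum 17 down to 1
`sum_val` takes the values: 0 → 17 → 33 → 48 → 62 → 75 → 87 → 98 → 108 → 117 → 125 → 132 → 138 → 143 → 147 → 150 → 152 → 153

Answer: 153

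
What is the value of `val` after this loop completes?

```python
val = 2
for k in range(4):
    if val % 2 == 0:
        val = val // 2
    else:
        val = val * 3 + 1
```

Collatz-style transformation from 2
`val` takes the values: 2 → 1 → 4 → 2 → 1

Answer: 1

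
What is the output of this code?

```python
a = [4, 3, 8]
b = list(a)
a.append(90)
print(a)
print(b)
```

Key concept: list() constructor creates copy.
Step by step:
`a = [4, 3, 8]` → a = [4, 3, 8]
`b = list(a)` → b = [4, 3, 8]
`a.append(90)` → a = [4, 3, 8, 90]
`print(a)` → prints [4, 3, 8, 90]
`print(b)` → prints [4, 3, 8]

Answer:
[4, 3, 8, 90]
[4, 3, 8]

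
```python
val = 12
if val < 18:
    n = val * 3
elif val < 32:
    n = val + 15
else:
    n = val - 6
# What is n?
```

Trace:
`val = 12` → val = 12
`if val < 18: ...` → val < 18 is True → n = 36
So n = 36

Answer: 36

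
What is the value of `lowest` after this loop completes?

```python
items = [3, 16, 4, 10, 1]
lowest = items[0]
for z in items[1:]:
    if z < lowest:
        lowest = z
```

Minimum of [3, 16, 4, 10, 1]
`lowest` takes the values: 3 → 1

Answer: 1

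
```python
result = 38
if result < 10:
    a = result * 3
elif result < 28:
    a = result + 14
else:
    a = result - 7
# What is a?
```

Trace:
`result = 38` → result = 38
`if result < 10: ...` → result < 10 is False, result < 28 is False, take else branch → a = 31
So a = 31

Answer: 31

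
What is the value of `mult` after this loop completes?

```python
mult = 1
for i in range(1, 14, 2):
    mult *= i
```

Product of 1, 3, 5, ... up to 13
`mult` takes the values: 1 → 3 → 15 → 105 → 945 → 10395 → 135135

Answer: 135135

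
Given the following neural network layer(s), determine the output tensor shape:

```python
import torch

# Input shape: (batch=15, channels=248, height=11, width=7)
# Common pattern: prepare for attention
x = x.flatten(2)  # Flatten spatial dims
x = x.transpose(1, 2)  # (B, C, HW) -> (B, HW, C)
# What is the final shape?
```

Input: (15, 248, 11, 7) -> after flatten(2): (15, 248, 77) -> Output: (15, 77, 248)

Answer: (15, 77, 248)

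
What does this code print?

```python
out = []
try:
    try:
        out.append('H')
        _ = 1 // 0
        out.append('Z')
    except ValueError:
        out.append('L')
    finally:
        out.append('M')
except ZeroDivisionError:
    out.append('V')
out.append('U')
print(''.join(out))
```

Execution trace: 'H' (inner try body) → 'M' (inner finally) → 'V' (outer except ZeroDivisionError) → 'U' (after the try/except). Output: HMVU

Answer: HMVU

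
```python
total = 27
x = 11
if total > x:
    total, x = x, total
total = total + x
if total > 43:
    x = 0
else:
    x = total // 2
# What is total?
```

Trace:
`total = 27` → total = 27
`x = 11` → x = 11
`if total > x: ...` → total > x is True → total = 11; x = 27
`total = total + x` → total = 38
`if total > 43: ...` → total > 43 is False, take else branch → x = 19
So total = 38

Answer: 38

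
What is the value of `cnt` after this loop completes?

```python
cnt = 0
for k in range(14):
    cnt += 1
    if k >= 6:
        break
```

Loop breaks when k reaches 6, cnt is 7
`cnt` takes the values: 0 → 1 → 2 → 3 → 4 → 5 → 6 → 7

Answer: 7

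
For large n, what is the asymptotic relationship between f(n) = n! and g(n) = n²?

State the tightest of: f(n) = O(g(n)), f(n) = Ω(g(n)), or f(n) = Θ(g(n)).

n! vs n²: f(n) = Ω(g(n)) but not O(g(n)) — n! grows strictly faster than n².

Answer: f(n) = Ω(g(n)) but not O(g(n)) — n! grows strictly faster than n².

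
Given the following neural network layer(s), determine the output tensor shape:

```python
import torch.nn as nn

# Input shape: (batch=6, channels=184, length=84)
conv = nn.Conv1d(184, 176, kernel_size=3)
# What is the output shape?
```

Input: (6, 184, 84) -> Output: (6, 176, 82)

Answer: (6, 176, 82)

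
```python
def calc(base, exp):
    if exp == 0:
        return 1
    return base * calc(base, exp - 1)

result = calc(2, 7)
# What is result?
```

calc(2, 7) = 2 * 2 * 2 * 2 * 2 * 2 * 2 = 128

Answer: 128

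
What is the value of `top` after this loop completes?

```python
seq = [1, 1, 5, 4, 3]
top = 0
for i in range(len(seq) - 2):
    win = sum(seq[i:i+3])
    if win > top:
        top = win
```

Max sum of 3-element window in [1, 1, 5, 4, 3]
`top` takes the values: 0 → 7 → 10 → 12

Answer: 12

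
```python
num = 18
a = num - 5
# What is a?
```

Trace:
`num = 18` → num = 18
`a = num - 5` → a = 13
So a = 13

Answer: 13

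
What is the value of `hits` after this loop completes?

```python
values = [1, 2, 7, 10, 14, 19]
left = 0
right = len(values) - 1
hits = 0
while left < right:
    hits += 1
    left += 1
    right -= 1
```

Iterations until pointers meet (list length 6)
`hits` takes the values: 0 → 1 → 2 → 3

Answer: 3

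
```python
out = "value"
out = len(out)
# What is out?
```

Trace:
`out = "value"` → out = 'value'
`out = len(out)` → out = 5
So out = 5

Answer: 5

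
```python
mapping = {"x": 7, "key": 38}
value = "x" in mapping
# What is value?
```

Trace:
`mapping = {"x": 7, "key": 38}` → mapping = {'x': 7, 'key': 38}
`value = "x" in mapping` → value = True
So value = True

Answer: True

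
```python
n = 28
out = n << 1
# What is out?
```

Trace:
`n = 28` → n = 28
`out = n << 1` → out = 56
So out = 56

Answer: 56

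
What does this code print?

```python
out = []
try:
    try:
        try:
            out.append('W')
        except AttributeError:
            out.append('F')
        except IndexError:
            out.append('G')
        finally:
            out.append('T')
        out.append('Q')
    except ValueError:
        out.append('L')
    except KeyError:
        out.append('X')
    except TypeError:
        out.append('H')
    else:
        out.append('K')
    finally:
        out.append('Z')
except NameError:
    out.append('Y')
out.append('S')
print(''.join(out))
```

Execution trace: 'W' (inner try body, no exception) → 'T' (inner finally) → 'Q' (try body, no exception) → 'K' (else) → 'Z' (finally) → 'S' (after the try/except). Output: WTQKZS

Answer: WTQKZS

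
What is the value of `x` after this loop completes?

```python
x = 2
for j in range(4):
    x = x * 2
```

Multiply by 2, 4 times: 2 * 2^4 = 32
`x` takes the values: 2 → 4 → 8 → 16 → 32

Answer: 32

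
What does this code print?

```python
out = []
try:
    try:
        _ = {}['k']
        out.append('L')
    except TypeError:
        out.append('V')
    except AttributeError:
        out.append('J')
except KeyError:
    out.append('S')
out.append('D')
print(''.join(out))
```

Execution trace: 'S' (outer except KeyError) → 'D' (after the try/except). Output: SD

Answer: SD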